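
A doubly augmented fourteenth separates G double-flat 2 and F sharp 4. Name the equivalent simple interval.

AA7

Subtracting seven from the interval number removes an octave: 14 − 7 = 7.
So a doubly augmented fourteenth is an octave plus a doubly augmented seventh. The quality is unchanged.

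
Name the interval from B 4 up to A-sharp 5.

B to A spans seven letter names (B-C-D-E-F-G-A): a seventh.
The major seventh spans 11 semitones, and B4 to A#5 is exactly 11 semitones — so this is a major seventh.

major seventh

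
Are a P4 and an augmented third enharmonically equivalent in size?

Yes

Both span 5 semitones: a perfect fourth and an augmented third are the same chromatic distance.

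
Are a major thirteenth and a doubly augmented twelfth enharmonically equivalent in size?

A major thirteenth spans 21 semitones, and a doubly augmented twelfth also spans 21 semitones — they're enharmonic.

Yes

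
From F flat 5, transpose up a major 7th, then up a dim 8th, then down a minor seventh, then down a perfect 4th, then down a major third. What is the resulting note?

A double-flat 5

Fb5 up a major seventh → Eb6 (11 semitones).
Eb6 up a diminished octave → Ebb7 (11 semitones).
A minor seventh down from Ebb7 is Fb6.
A perfect fourth down from Fb6 is Cb6.
Cb6 down a major third → Abb5 (4 semitones).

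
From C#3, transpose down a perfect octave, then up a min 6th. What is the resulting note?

C#3 down a perfect octave → C#2 (12 semitones).
A minor sixth up from C#2 is A2.

A2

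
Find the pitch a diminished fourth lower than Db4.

A3

Counting four letter names down from D lands on A.
Moving 4 semitones down from Db4 (the size of a diminished fourth) reaches A3.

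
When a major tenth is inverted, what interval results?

minor sixth

First reduce the compound major tenth to its simple form, a major third.
The rule of nine gives the new number: 9 − 3 = 6, so a third becomes a sixth.
The quality also flips — major becomes minor — giving a minor sixth.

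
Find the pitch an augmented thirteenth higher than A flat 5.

F sharp 7

Counting six letter names plus an octave up from A lands on F.
An augmented thirteenth spans 22 semitones, so from Ab5 the target pitch is F#7.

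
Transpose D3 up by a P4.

G3

Counting four letter names up from D lands on G.
A perfect fourth is 5 semitones; 5 semitones up from D3 gives G3.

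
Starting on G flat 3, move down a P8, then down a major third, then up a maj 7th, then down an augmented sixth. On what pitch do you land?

A perfect octave down from Gb3 is Gb2.
Down a major third from Gb2: Ebb2 (4 semitones down).
A major seventh up from Ebb2 is Db3.
An augmented sixth down from Db3 is Fbb2.

F double-flat 2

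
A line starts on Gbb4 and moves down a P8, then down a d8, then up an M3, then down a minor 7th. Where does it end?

C2

Down a perfect octave from Gbb4: Gbb3 (12 semitones down).
Gbb3 down a diminished octave → Gb2 (11 semitones).
Gb2 up a major third → Bb2 (4 semitones).
A minor seventh down from Bb2 is C2.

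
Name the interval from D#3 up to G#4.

perfect 11th

D to G spans four letter names (D-E-F-G), plus an octave: an eleventh.
Counting semitones, D#3→G#4 is 17, which is the perfect eleventh.
(Equivalently, a compound perfect fourth: a perfect fourth plus an octave.)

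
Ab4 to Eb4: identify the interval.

perfect fourth

Descending from Ab4 to Eb4 is the same interval as ascending Eb4 to Ab4.
E to A spans four letter names (E-F-G-A) — that makes it a fourth of some quality.
Eb4 to Ab4 is 5 semitones, matching the perfect fourth exactly, so the quality is perfect.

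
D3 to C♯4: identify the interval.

D to C spans seven letter names (D-E-F-G-A-B-C), so the interval is some kind of seventh.
D3 to C#4 is 11 semitones, matching the major seventh exactly, so the quality is major.

major seventh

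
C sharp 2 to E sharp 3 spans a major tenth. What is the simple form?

Take out an octave (7 from the number): 10 − 7 = 3.
So a major tenth is an octave plus a major third. The quality is unchanged.

M3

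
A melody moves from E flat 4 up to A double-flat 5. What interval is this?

E to A spans four letter names (E-F-G-A), plus an octave — that makes it an eleventh of some quality.
Eb4 to Abb5 spans 16 semitones — one semitone narrower than the perfect eleventh (17) — giving a diminished eleventh.
(Equivalently, a compound diminished fourth: a diminished fourth plus an octave.)

diminished eleventh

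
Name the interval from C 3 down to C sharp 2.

diminished 8th

Descending from C3 to C#2 is the same interval as ascending C#2 to C3.
C to C is the same letter name, plus an octave, so the interval is some kind of octave.
The perfect octave is 12 semitones; here we have 11, one semitone narrower: diminished.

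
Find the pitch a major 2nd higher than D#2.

E#2

Counting two letter names up from D lands on E.
A major second spans 2 semitones, so from D#2 the target pitch is E#2.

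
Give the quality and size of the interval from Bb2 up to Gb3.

minor sixth

B to G spans six letter names (B-C-D-E-F-G): a sixth.
Bb2 to Gb3 is 8 semitones, a half step short of the major sixth (9), so this is minor.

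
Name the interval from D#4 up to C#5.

m7

D to C spans seven letter names (D-E-F-G-A-B-C), so the interval is some kind of seventh.
D#4 to C#5 is 10 semitones, a half step short of the major seventh (11), so this is minor.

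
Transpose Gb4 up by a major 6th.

Eb5

Six letter names up from G: E.
A major sixth spans 9 semitones, so from Gb4 the target pitch is Eb5.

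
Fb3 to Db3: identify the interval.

minor 3rd

Descending from Fb3 to Db3 is the same interval as ascending Db3 to Fb3.
D to F spans three letter names (D-E-F): a third.
At 3 semitones, Db3→Fb3 falls one short of a major third: minor.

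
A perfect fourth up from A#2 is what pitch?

The fourth takes the letter from A up to D.
A perfect fourth is 5 semitones; 5 semitones up from A#2 gives D#3.

D#3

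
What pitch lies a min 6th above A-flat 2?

F-flat 3

Counting six letter names up from A lands on F.
A minor sixth is 8 semitones; 8 semitones up from Ab2 gives Fb3.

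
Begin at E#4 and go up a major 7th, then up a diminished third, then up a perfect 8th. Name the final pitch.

F#6

A major seventh up from E#4 is D##5.
A diminished third up from D##5 is F#5.
Up a perfect octave from F#5: F#6 (12 semitones up).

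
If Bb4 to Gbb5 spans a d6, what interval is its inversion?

augmented 3rd

The rule of nine gives the new number: 9 − 6 = 3, so a sixth becomes a third.
The quality also flips — diminished becomes augmented — giving an augmented third.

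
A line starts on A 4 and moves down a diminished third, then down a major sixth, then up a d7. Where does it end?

A4 down a diminished third → F##4 (2 semitones).
F##4 down a major sixth → A#3 (9 semitones).
A diminished seventh up from A#3 is G4.

G 4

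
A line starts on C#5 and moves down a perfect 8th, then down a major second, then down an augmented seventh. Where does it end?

A perfect octave down from C#5 is C#4.
C#4 down a major second → B3 (2 semitones).
B3 down an augmented seventh → Cb3 (12 semitones).

Cb3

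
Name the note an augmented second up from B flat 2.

C sharp 3

Two letter names up from B: C.
Moving 3 semitones up from Bb2 (the size of an augmented second) reaches C#3.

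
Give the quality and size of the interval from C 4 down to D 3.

Descending from C4 to D3 is the same interval as ascending D3 to C4.
D to C spans seven letter names (D-E-F-G-A-B-C) — that makes it a seventh of some quality.
D3 to C4 is 10 semitones, a half step short of the major seventh (11), so this is minor.

m7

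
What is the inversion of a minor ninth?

First reduce the compound minor ninth to its simple form, a minor second.
Interval numbers invert to sum to nine: 2 + 7 = 9, so a second inverts to a seventh.
And minor becomes major under inversion, so we get a major seventh.

major seventh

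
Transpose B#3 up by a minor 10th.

Counting three letter names plus an octave up from B lands on D.
A minor tenth is 15 semitones; 15 semitones up from B#3 gives D#5.

D#5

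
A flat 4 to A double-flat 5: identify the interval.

A to A is the same letter name, plus an octave: an octave.
Ab4 to Abb5 spans 11 semitones — one semitone narrower than the perfect octave (12) — giving a diminished octave.

diminished octave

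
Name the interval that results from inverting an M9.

m7

First reduce the compound major ninth to its simple form, a major second.
Inverted interval numbers add to nine, so a second pairs with a seventh (2 + 7 = 9).
The quality also flips — major becomes minor — giving a minor seventh.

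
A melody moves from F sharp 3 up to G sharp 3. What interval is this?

M2

F to G spans two letter names (F-G), so the interval is some kind of second.
F#3 to G#3 is 2 semitones, matching the major second exactly, so the quality is major.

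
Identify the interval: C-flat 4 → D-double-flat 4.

minor second

C to D spans two letter names (C-D) — that makes it a second of some quality.
A major second would be 2 semitones, but Cb4 to Dbb4 is 1 — one semitone narrower, making it a minor second.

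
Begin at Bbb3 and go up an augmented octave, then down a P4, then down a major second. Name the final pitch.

Bbb3 up an augmented octave → Bb4 (13 semitones).
Down a perfect fourth from Bb4: F4 (5 semitones down).
Down a major second from F4: Eb4 (2 semitones down).

Eb4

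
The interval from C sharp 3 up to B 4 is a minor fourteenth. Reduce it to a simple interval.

Each octave removed subtracts seven from the number: 14 − 7 = 7.
That makes a minor fourteenth a compound minor seventh — an octave plus a minor seventh.

minor 7th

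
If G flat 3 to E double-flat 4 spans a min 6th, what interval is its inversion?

Inverted interval numbers add to nine, so a sixth pairs with a third (6 + 3 = 9).
Quality inverts too: minor becomes major. That makes the inversion a major third.

major 3rd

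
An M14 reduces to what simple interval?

major seventh

Subtracting seven from the interval number removes an octave: 14 − 7 = 7.
Quality carries through unchanged, so the simple form is a major seventh.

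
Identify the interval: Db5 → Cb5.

M2

Descending from Db5 to Cb5 is the same interval as ascending Cb5 to Db5.
C to D spans two letter names (C-D) — that makes it a second of some quality.
The major second spans 2 semitones, and Cb5 to Db5 is exactly 2 semitones — so this is a major second.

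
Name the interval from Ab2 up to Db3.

A to D spans four letter names (A-B-C-D) — that makes it a fourth of some quality.
Ab2 to Db3 is 5 semitones, matching the perfect fourth exactly, so the quality is perfect.

P4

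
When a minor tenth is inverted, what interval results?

major 6th

First reduce the compound minor tenth to its simple form, a minor third.
The rule of nine gives the new number: 9 − 3 = 6, so a third becomes a sixth.
The quality also flips — minor becomes major — giving a major sixth.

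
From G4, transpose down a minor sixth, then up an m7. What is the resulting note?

A4

A minor sixth down from G4 is B3.
A minor seventh up from B3 is A4.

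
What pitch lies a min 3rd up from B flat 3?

D flat 4

Three letter names up from B: D.
A minor third spans 3 semitones, so from Bb3 the target pitch is Db4.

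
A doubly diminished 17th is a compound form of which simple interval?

Each octave removed subtracts seven from the number: 17 − 14 = 3.
That makes a doubly diminished seventeenth a compound doubly diminished third — 2 octaves plus a doubly diminished third.

doubly diminished 3rd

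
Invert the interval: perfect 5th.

P4

Interval numbers invert to sum to nine: 5 + 4 = 9, so a fifth inverts to a fourth.
The quality also flips — perfect stays perfect — giving a perfect fourth.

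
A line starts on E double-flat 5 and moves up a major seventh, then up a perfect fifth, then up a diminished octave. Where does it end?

A major seventh up from Ebb5 is Db6.
A perfect fifth up from Db6 is Ab6.
Ab6 up a diminished octave → Abb7 (11 semitones).

A double-flat 7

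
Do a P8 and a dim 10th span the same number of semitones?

A perfect octave is 12 semitones but a diminished tenth is 14 semitones — different sizes.

No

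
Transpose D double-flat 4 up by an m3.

Three letter names up from D: F.
A minor third is 3 semitones; 3 semitones up from Dbb4 gives Fbb4.

F double-flat 4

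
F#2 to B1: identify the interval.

P5

Descending from F#2 to B1 is the same interval as ascending B1 to F#2.
B to F spans five letter names (B-C-D-E-F): a fifth.
Counting semitones, B1→F#2 is 7, which is the perfect fifth.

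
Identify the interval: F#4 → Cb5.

doubly diminished fifth

F to C spans five letter names (F-G-A-B-C) — that makes it a fifth of some quality.
A perfect fifth would be 7 semitones; F#4 to Cb5 is 5, two semitones narrower, so the interval is doubly diminished.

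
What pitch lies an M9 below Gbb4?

The ninth's letter: G down two letter names plus an octave → F.
Moving 14 semitones down from Gbb4 (the size of a major ninth) reaches Fbb3.

Fbb3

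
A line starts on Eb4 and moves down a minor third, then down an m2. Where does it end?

Eb4 down a minor third → C4 (3 semitones).
A minor second down from C4 is B3.

B3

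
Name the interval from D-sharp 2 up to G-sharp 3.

D to G spans four letter names (D-E-F-G), plus an octave, so the interval is some kind of eleventh.
D#2 to G#3 is 17 semitones, matching the perfect eleventh exactly, so the quality is perfect.
(Equivalently, a compound perfect fourth: a perfect fourth plus an octave.)

perfect eleventh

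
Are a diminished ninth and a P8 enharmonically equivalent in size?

Yes

A diminished ninth spans 12 semitones, and a perfect octave also spans 12 semitones — they're enharmonic.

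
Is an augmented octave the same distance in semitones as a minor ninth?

Yes

An augmented octave = 13 semitones = a minor ninth; enharmonically equal.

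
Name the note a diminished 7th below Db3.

The seventh takes the letter from D down to E.
A diminished seventh spans 9 semitones, so from Db3 the target pitch is E2.

E2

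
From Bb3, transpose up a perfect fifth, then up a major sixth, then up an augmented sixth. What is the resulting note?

Up a perfect fifth from Bb3: F4 (7 semitones up).
Up a major sixth from F4: D5 (9 semitones up).
Up an augmented sixth from D5: B#5 (10 semitones up).

B#5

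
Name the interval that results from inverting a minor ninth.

First reduce the compound minor ninth to its simple form, a minor second.
The rule of nine gives the new number: 9 − 2 = 7, so a second becomes a seventh.
The quality also flips — minor becomes major — giving a major seventh.

major 7th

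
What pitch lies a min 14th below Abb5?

Bbb3

Seven letters down from A (plus an octave) reaches B.
Moving 22 semitones down from Abb5 (the size of a minor fourteenth) reaches Bbb3.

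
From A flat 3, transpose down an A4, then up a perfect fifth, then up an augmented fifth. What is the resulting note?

Ab3 down an augmented fourth → Ebb3 (6 semitones).
Up a perfect fifth from Ebb3: Bbb3 (7 semitones up).
Up an augmented fifth from Bbb3: F4 (8 semitones up).

F 4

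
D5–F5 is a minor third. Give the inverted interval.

The rule of nine gives the new number: 9 − 3 = 6, so a third becomes a sixth.
Quality inverts too: minor becomes major. That makes the inversion a major sixth.

M6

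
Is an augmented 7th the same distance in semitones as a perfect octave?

Yes

Both span 12 semitones: an augmented seventh and a perfect octave are the same chromatic distance.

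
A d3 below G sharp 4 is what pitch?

E double-sharp 4

The third takes the letter from G down to E.
A diminished third is 2 semitones; 2 semitones down from G#4 gives E##4.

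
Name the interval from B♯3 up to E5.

diminished 11th

B to E spans four letter names (B-C-D-E), plus an octave: an eleventh.
The perfect eleventh is 17 semitones; here we have 16, one semitone narrower: diminished.
(Equivalently, a compound diminished fourth: a diminished fourth plus an octave.)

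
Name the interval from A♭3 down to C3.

Descending from Ab3 to C3 is the same interval as ascending C3 to Ab3.
C to A spans six letter names (C-D-E-F-G-A), so the interval is some kind of sixth.
C3 to Ab3 is 8 semitones, a half step short of the major sixth (9), so this is minor.

minor 6th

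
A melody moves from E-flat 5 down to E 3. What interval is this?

d15

Descending from Eb5 to E3 is the same interval as ascending E3 to Eb5.
E to E is the same letter name, plus 2 octaves, so the interval is some kind of fifteenth.
A perfect fifteenth would be 24 semitones; E3 to Eb5 is 23, one semitone narrower, so the interval is diminished.
(Equivalently, a compound diminished octave: a diminished octave plus an octave.)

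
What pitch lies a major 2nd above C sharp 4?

Two letter names up from C: D.
Moving 2 semitones up from C#4 (the size of a major second) reaches D#4.

D sharp 4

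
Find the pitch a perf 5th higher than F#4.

Counting five letter names up from F lands on C.
Moving 7 semitones up from F#4 (the size of a perfect fifth) reaches C#5.

C#5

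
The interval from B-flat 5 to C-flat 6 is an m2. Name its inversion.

Inverted interval numbers add to nine, so a second pairs with a seventh (2 + 7 = 9).
And minor becomes major under inversion, so we get a major seventh.

M7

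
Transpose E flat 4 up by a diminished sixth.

C double-flat 5

Six letter names up from E: C.
Moving 7 semitones up from Eb4 (the size of a diminished sixth) reaches Cbb5.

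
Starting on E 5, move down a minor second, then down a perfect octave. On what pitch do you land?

A minor second down from E5 is D#5.
A perfect octave down from D#5 is D#4.

D sharp 4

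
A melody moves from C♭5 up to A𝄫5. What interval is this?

C to A spans six letter names (C-D-E-F-G-A): a sixth.
Cb5 to Abb5 is 8 semitones, a half step short of the major sixth (9), so this is minor.

minor 6th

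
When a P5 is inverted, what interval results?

Interval numbers invert to sum to nine: 5 + 4 = 9, so a fifth inverts to a fourth.
The quality also flips — perfect stays perfect — giving a perfect fourth.

P4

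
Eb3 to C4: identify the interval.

M6

E to C spans six letter names (E-F-G-A-B-C) — that makes it a sixth of some quality.
Counting semitones, Eb3→C4 is 9, which is the major sixth.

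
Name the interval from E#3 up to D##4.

E to D spans seven letter names (E-F-G-A-B-C-D) — that makes it a seventh of some quality.
Counting semitones, E#3→D##4 is 11, which is the major seventh.

major seventh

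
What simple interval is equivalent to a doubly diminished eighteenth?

Take out 2 octaves (14 from the number): 18 − 14 = 4.
Quality carries through unchanged, so the simple form is a doubly diminished fourth.

dd4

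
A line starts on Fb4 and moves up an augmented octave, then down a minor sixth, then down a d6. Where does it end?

Fb4 up an augmented octave → F5 (13 semitones).
F5 down a minor sixth → A4 (8 semitones).
A4 down a diminished sixth → C##4 (7 semitones).

C##4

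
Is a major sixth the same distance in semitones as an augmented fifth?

No

A major sixth spans 9 semitones; an augmented fifth spans 8 semitones. They differ by 1.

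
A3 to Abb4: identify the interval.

dd8

A to A is the same letter name, plus an octave: an octave.
The perfect octave is 12 semitones; here we have 10, two semitones narrower: doubly diminished.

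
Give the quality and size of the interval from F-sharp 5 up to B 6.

F to B spans four letter names (F-G-A-B), plus an octave — that makes it an eleventh of some quality.
The perfect eleventh spans 17 semitones, and F#5 to B6 is exactly 17 semitones — so this is a perfect eleventh.
(Equivalently, a compound perfect fourth: a perfect fourth plus an octave.)

perfect 11th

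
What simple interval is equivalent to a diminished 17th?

Each octave removed subtracts seven from the number: 17 − 14 = 3.
Quality carries through unchanged, so the simple form is a diminished third.

d3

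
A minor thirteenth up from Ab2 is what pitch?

The thirteenth's letter: A up six letter names plus an octave → F.
A minor thirteenth is 20 semitones; 20 semitones up from Ab2 gives Fb4.

Fb4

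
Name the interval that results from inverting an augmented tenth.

First reduce the compound augmented tenth to its simple form, an augmented third.
Inverted interval numbers add to nine, so a third pairs with a sixth (3 + 6 = 9).
The quality also flips — augmented becomes diminished — giving a diminished sixth.

diminished sixth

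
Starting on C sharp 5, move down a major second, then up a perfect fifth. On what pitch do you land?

F sharp 5

Down a major second from C#5: B4 (2 semitones down).
A perfect fifth up from B4 is F#5.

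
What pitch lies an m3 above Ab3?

Cb4

The third takes the letter from A up to C.
Moving 3 semitones up from Ab3 (the size of a minor third) reaches Cb4.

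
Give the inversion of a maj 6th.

minor third

Interval numbers invert to sum to nine: 6 + 3 = 9, so a sixth inverts to a third.
Quality inverts too: major becomes minor. That makes the inversion a minor third.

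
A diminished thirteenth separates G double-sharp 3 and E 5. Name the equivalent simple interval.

d6

Take out an octave (7 from the number): 13 − 7 = 6.
So a diminished thirteenth is an octave plus a diminished sixth. The quality is unchanged.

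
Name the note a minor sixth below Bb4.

Counting six letter names down from B lands on D.
Moving 8 semitones down from Bb4 (the size of a minor sixth) reaches D4.

D4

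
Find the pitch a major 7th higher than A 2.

Counting seven letter names up from A lands on G.
Moving 11 semitones up from A2 (the size of a major seventh) reaches G#3.

G-sharp 3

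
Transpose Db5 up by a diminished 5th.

Five letter names up from D: A.
Moving 6 semitones up from Db5 (the size of a diminished fifth) reaches Abb5.

Abb5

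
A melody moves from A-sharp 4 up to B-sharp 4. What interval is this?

A to B spans two letter names (A-B) — that makes it a second of some quality.
Counting semitones, A#4→B#4 is 2, which is the major second.

major second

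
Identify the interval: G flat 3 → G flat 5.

perfect fifteenth

G to G is the same letter name, plus 2 octaves: a fifteenth.
Gb3 to Gb5 is 24 semitones, matching the perfect fifteenth exactly, so the quality is perfect.
(Equivalently, a compound perfect octave: a perfect octave plus an octave.)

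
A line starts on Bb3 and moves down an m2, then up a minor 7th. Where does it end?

G4

Bb3 down a minor second → A3 (1 semitone).
Up a minor seventh from A3: G4 (10 semitones up).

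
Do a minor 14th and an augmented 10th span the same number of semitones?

No

A minor fourteenth is 22 semitones but an augmented tenth is 17 semitones — different sizes.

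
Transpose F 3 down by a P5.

B-flat 2

The fifth takes the letter from F down to B.
A perfect fifth is 7 semitones; 7 semitones down from F3 gives Bb2.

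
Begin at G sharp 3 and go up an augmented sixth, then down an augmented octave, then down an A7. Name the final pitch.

Up an augmented sixth from G#3: E##4 (10 semitones up).
Down an augmented octave from E##4: E#3 (13 semitones down).
Down an augmented seventh from E#3: F2 (12 semitones down).

F 2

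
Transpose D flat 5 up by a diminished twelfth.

A double-flat 6

Counting five letter names plus an octave up from D lands on A.
A diminished twelfth is 18 semitones; 18 semitones up from Db5 gives Abb6.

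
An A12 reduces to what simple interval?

Subtracting seven from the interval number removes an octave: 12 − 7 = 5.
Quality carries through unchanged, so the simple form is an augmented fifth.

augmented fifth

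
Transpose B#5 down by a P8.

B#4

An octave keeps the letter name B, an octave down from B.
A perfect octave spans 12 semitones, so from B#5 the target pitch is B#4.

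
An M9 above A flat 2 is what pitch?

Two letters up from A (plus an octave) reaches B.
Moving 14 semitones up from Ab2 (the size of a major ninth) reaches Bb3.

B flat 3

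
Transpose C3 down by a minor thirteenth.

Six letters down from C (plus an octave) reaches E.
A minor thirteenth spans 20 semitones, so from C3 the target pitch is E1.

E1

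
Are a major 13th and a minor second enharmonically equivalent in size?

No

A major thirteenth spans 21 semitones; a minor second spans 1 semitone. They differ by 20.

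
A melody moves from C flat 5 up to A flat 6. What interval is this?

C to A spans six letter names (C-D-E-F-G-A), plus an octave: a thirteenth.
Cb5 to Ab6 is 21 semitones, matching the major thirteenth exactly, so the quality is major.
(Equivalently, a compound major sixth: a major sixth plus an octave.)

major 13th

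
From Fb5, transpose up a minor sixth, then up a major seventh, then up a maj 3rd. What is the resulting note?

Eb7

A minor sixth up from Fb5 is Dbb6.
Up a major seventh from Dbb6: Cb7 (11 semitones up).
A major third up from Cb7 is Eb7.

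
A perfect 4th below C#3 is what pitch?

G#2

Counting four letter names down from C lands on G.
A perfect fourth is 5 semitones; 5 semitones down from C#3 gives G#2.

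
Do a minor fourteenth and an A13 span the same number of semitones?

A minor fourteenth spans 22 semitones, and an augmented thirteenth also spans 22 semitones — they're enharmonic.

Yes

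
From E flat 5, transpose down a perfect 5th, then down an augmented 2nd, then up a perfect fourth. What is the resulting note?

Down a perfect fifth from Eb5: Ab4 (7 semitones down).
An augmented second down from Ab4 is Gbb4.
Gbb4 up a perfect fourth → Cbb5 (5 semitones).

C double-flat 5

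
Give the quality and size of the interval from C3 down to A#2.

Descending from C3 to A#2 is the same interval as ascending A#2 to C3.
A to C spans three letter names (A-B-C) — that makes it a third of some quality.
A major third would be 4 semitones; A#2 to C3 is 2, two semitones narrower, so the interval is diminished.

diminished third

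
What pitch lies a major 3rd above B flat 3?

Counting three letter names up from B lands on D.
A major third is 4 semitones; 4 semitones up from Bb3 gives D4.

D 4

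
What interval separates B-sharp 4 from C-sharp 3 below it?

major fourteenth

Descending from B#4 to C#3 is the same interval as ascending C#3 to B#4.
C to B spans seven letter names (C-D-E-F-G-A-B), plus an octave, so the interval is some kind of fourteenth.
Counting semitones, C#3→B#4 is 23, which is the major fourteenth.
(Equivalently, a compound major seventh: a major seventh plus an octave.)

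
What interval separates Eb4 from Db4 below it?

Descending from Eb4 to Db4 is the same interval as ascending Db4 to Eb4.
D to E spans two letter names (D-E), so the interval is some kind of second.
Db4 to Eb4 is 2 semitones, matching the major second exactly, so the quality is major.

major second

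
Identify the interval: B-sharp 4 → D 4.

augmented sixth

Descending from B#4 to D4 is the same interval as ascending D4 to B#4.
D to B spans six letter names (D-E-F-G-A-B): a sixth.
D4 to B#4 spans 10 semitones — one semitone wider than the major sixth (9) — giving an augmented sixth.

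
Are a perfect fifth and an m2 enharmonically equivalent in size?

A perfect fifth is 7 semitones but a minor second is 1 semitone — different sizes.

No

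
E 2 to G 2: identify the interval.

minor 3rd

E to G spans three letter names (E-F-G), so the interval is some kind of third.
A major third would be 4 semitones, but E2 to G2 is 3 — one semitone narrower, making it a minor third.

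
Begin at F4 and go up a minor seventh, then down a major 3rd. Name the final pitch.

Cb5

F4 up a minor seventh → Eb5 (10 semitones).
A major third down from Eb5 is Cb5.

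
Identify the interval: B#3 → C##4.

B to C spans two letter names (B-C), so the interval is some kind of second.
B#3 to C##4 is 2 semitones, matching the major second exactly, so the quality is major.

major second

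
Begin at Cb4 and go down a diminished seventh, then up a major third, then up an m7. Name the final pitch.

Cb4 down a diminished seventh → D3 (9 semitones).
Up a major third from D3: F#3 (4 semitones up).
A minor seventh up from F#3 is E4.

E4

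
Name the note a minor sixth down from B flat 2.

D 2

Six letter names down from B: D.
Moving 8 semitones down from Bb2 (the size of a minor sixth) reaches D2.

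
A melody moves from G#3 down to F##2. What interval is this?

Descending from G#3 to F##2 is the same interval as ascending F##2 to G#3.
F to G spans two letter names (F-G), plus an octave — that makes it a ninth of some quality.
At 13 semitones, F##2→G#3 falls one short of a major ninth: minor.
(Equivalently, a compound minor second: a minor second plus an octave.)

m9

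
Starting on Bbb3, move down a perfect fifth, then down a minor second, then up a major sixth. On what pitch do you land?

Down a perfect fifth from Bbb3: Ebb3 (7 semitones down).
Down a minor second from Ebb3: Db3 (1 semitone down).
Db3 up a major sixth → Bb3 (9 semitones).

Bb3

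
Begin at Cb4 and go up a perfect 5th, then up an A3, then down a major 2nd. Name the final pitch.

A4

Cb4 up a perfect fifth → Gb4 (7 semitones).
Up an augmented third from Gb4: B4 (5 semitones up).
Down a major second from B4: A4 (2 semitones down).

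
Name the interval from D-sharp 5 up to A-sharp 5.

perfect 5th

D to A spans five letter names (D-E-F-G-A), so the interval is some kind of fifth.
D#5 to A#5 is 7 semitones, matching the perfect fifth exactly, so the quality is perfect.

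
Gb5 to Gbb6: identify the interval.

diminished octave

G to G is the same letter name, plus an octave: an octave.
A perfect octave would be 12 semitones; Gb5 to Gbb6 is 11, one semitone narrower, so the interval is diminished.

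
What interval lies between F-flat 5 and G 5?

augmented second

F to G spans two letter names (F-G) — that makes it a second of some quality.
A major second would be 2 semitones; Fb5 to G5 is 3, one semitone wider, so the interval is augmented.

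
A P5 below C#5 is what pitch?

Counting five letter names down from C lands on F.
A perfect fifth spans 7 semitones, so from C#5 the target pitch is F#4.

F#4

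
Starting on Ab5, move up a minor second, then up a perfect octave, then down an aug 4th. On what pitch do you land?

Ab5 up a minor second → Bbb5 (1 semitone).
A perfect octave up from Bbb5 is Bbb6.
Bbb6 down an augmented fourth → Fbb6 (6 semitones).

Fbb6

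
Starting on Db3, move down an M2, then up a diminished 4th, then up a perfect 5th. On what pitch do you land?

Cbb4

Down a major second from Db3: Cb3 (2 semitones down).
A diminished fourth up from Cb3 is Fbb3.
Fbb3 up a perfect fifth → Cbb4 (7 semitones).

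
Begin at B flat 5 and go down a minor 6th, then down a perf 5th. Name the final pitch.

G 4

Down a minor sixth from Bb5: D5 (8 semitones down).
A perfect fifth down from D5 is G4.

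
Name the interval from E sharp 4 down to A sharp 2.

Descending from E#4 to A#2 is the same interval as ascending A#2 to E#4.
A to E spans five letter names (A-B-C-D-E), plus an octave, so the interval is some kind of twelfth.
Counting semitones, A#2→E#4 is 19, which is the perfect twelfth.
(Equivalently, a compound perfect fifth: a perfect fifth plus an octave.)

perfect 12th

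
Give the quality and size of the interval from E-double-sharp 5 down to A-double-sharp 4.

P5

Descending from E##5 to A##4 is the same interval as ascending A##4 to E##5.
A to E spans five letter names (A-B-C-D-E) — that makes it a fifth of some quality.
A##4 to E##5 is 7 semitones, matching the perfect fifth exactly, so the quality is perfect.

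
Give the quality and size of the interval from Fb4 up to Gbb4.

minor 2nd

F to G spans two letter names (F-G) — that makes it a second of some quality.
Fb4 to Gbb4 is 1 semitone, a half step short of the major second (2), so this is minor.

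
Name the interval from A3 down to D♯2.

Descending from A3 to D#2 is the same interval as ascending D#2 to A3.
D to A spans five letter names (D-E-F-G-A), plus an octave, so the interval is some kind of twelfth.
The perfect twelfth is 19 semitones; here we have 18, one semitone narrower: diminished.
(Equivalently, a compound diminished fifth: a diminished fifth plus an octave.)

diminished twelfth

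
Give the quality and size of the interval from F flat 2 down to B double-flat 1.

Descending from Fb2 to Bbb1 is the same interval as ascending Bbb1 to Fb2.
B to F spans five letter names (B-C-D-E-F): a fifth.
Counting semitones, Bbb1→Fb2 is 7, which is the perfect fifth.

P5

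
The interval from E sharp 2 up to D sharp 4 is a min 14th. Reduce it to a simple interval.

minor seventh

Take out an octave (7 from the number): 14 − 7 = 7.
So a minor fourteenth is an octave plus a minor seventh. The quality is unchanged.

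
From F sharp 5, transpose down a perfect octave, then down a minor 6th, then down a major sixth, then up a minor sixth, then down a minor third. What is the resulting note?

A perfect octave down from F#5 is F#4.
Down a minor sixth from F#4: A#3 (8 semitones down).
Down a major sixth from A#3: C#3 (9 semitones down).
Up a minor sixth from C#3: A3 (8 semitones up).
A minor third down from A3 is F#3.

F sharp 3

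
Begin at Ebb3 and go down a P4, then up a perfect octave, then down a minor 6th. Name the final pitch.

Down a perfect fourth from Ebb3: Bbb2 (5 semitones down).
Bbb2 up a perfect octave → Bbb3 (12 semitones).
A minor sixth down from Bbb3 is Db3.

Db3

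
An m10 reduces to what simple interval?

Subtracting seven from the interval number removes an octave: 10 − 7 = 3.
So a minor tenth is an octave plus a minor third. The quality is unchanged.

minor 3rd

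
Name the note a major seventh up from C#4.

The seventh takes the letter from C up to B.
Moving 11 semitones up from C#4 (the size of a major seventh) reaches B#4.

B#4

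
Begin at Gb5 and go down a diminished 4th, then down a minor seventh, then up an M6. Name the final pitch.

C#5

A diminished fourth down from Gb5 is D5.
Down a minor seventh from D5: E4 (10 semitones down).
E4 up a major sixth → C#5 (9 semitones).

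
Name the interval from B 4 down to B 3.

perfect octave

Descending from B4 to B3 is the same interval as ascending B3 to B4.
B to B is the same letter name, plus an octave — that makes it an octave of some quality.
B3 to B4 is 12 semitones, matching the perfect octave exactly, so the quality is perfect.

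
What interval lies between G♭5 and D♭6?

perfect fifth

G to D spans five letter names (G-A-B-C-D) — that makes it a fifth of some quality.
Gb5 to Db6 is 7 semitones, matching the perfect fifth exactly, so the quality is perfect.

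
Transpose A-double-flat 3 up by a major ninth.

B-double-flat 4

Counting two letter names plus an octave up from A lands on B.
A major ninth spans 14 semitones, so from Abb3 the target pitch is Bbb4.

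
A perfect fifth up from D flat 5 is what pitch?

A flat 5

The fifth takes the letter from D up to A.
A perfect fifth is 7 semitones; 7 semitones up from Db5 gives Ab5.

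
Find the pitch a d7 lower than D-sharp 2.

Seven letter names down from D: E.
A diminished seventh spans 9 semitones, so from D#2 the target pitch is E##1.

E-double-sharp 1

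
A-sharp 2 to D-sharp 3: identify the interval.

A to D spans four letter names (A-B-C-D): a fourth.
A#2 to D#3 is 5 semitones, matching the perfect fourth exactly, so the quality is perfect.

perfect fourth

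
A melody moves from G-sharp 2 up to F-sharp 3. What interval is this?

G to F spans seven letter names (G-A-B-C-D-E-F), so the interval is some kind of seventh.
At 10 semitones, G#2→F#3 falls one short of a major seventh: minor.

minor seventh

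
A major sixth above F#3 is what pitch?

Counting six letter names up from F lands on D.
A major sixth is 9 semitones; 9 semitones up from F#3 gives D#4.

D#4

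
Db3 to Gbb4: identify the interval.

d11

D to G spans four letter names (D-E-F-G), plus an octave, so the interval is some kind of eleventh.
A perfect eleventh would be 17 semitones; Db3 to Gbb4 is 16, one semitone narrower, so the interval is diminished.
(Equivalently, a compound diminished fourth: a diminished fourth plus an octave.)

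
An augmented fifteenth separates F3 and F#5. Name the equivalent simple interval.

Each octave removed subtracts seven from the number: 15 − 7 = 8.
That makes an augmented fifteenth a compound augmented octave — an octave plus an augmented octave.

A8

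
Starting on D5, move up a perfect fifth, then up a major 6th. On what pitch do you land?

F#6

Up a perfect fifth from D5: A5 (7 semitones up).
Up a major sixth from A5: F#6 (9 semitones up).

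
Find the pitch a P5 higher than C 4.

Counting five letter names up from C lands on G.
Moving 7 semitones up from C4 (the size of a perfect fifth) reaches G4.

G 4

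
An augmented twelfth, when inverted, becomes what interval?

First reduce the compound augmented twelfth to its simple form, an augmented fifth.
The rule of nine gives the new number: 9 − 5 = 4, so a fifth becomes a fourth.
And augmented becomes diminished under inversion, so we get a diminished fourth.

diminished 4th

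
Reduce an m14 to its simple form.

minor seventh

Each octave removed subtracts seven from the number: 14 − 7 = 7.
Quality carries through unchanged, so the simple form is a minor seventh.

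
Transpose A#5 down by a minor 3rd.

Three letter names down from A: F.
A minor third is 3 semitones; 3 semitones down from A#5 gives F##5.

F##5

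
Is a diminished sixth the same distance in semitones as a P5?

A diminished sixth spans 7 semitones, and a perfect fifth also spans 7 semitones — they're enharmonic.

Yes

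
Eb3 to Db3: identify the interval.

Descending from Eb3 to Db3 is the same interval as ascending Db3 to Eb3.
D to E spans two letter names (D-E), so the interval is some kind of second.
Counting semitones, Db3→Eb3 is 2, which is the major second.

major second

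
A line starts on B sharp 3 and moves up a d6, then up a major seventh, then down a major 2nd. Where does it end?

B#3 up a diminished sixth → G4 (7 semitones).
Up a major seventh from G4: F#5 (11 semitones up).
Down a major second from F#5: E5 (2 semitones down).

E 5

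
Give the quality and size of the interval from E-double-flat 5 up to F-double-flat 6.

minor ninth

E to F spans two letter names (E-F), plus an octave, so the interval is some kind of ninth.
A major ninth would be 14 semitones, but Ebb5 to Fbb6 is 13 — one semitone narrower, making it a minor ninth.
(Equivalently, a compound minor second: a minor second plus an octave.)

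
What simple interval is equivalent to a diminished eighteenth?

Each octave removed subtracts seven from the number: 18 − 14 = 4.
So a diminished eighteenth is 2 octaves plus a diminished fourth. The quality is unchanged.

d4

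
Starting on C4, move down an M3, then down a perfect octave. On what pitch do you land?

C4 down a major third → Ab3 (4 semitones).
A perfect octave down from Ab3 is Ab2.

Ab2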